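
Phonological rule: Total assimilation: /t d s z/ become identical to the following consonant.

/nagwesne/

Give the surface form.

/s/ before /n/ → [n] (total assimilation)

[nagwenne]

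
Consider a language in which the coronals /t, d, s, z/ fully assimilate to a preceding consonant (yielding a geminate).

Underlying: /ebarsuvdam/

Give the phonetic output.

/s/ after /r/ → [r] (total assimilation)
/d/ after /v/ → [v] (total assimilation)

[ebarruvvam]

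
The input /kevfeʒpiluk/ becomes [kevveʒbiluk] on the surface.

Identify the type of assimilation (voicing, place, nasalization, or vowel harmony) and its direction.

voicing assimilation, progressive

/f/→[v] /p/→[b].
Each target copies a feature from the preceding segment, so the direction is progressive.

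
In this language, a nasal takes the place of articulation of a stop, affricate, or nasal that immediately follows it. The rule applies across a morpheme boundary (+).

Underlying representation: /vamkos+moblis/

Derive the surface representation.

[vaŋkos+moblis]

/m/ before /k/ (velar) → [ŋ]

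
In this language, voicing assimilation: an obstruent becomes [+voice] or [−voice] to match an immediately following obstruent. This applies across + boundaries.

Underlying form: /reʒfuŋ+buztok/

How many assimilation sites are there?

2

/ʒ/ before /f/ (voiceless) → [ʃ]
/z/ before /t/ (voiceless) → [s]
2 segments change.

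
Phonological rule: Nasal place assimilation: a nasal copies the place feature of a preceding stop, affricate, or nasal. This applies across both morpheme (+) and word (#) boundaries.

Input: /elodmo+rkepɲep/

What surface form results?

/m/ after /d/ (alveolar) → [n]
/ɲ/ after /p/ (labial) → [m]

[elodno+rkepmep]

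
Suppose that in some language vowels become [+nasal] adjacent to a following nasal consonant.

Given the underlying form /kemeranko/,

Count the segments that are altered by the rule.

/e/ before nasal /m/ → [ẽ]
/a/ before nasal /n/ → [ã]
2 segments change.

2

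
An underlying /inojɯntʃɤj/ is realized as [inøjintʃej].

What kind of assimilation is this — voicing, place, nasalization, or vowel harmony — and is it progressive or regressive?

vowel harmony, progressive

/o/→[ø] /ɯ/→[i] /ɤ/→[e].
Vowels agree with the first vowel, so the harmony is progressive.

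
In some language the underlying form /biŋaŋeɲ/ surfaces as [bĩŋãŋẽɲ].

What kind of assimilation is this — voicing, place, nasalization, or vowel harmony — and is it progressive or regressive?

/i/→[ĩ] /a/→[ã] /e/→[ẽ].
Each target copies a feature from the following segment, so the direction is regressive.

nasalization, regressive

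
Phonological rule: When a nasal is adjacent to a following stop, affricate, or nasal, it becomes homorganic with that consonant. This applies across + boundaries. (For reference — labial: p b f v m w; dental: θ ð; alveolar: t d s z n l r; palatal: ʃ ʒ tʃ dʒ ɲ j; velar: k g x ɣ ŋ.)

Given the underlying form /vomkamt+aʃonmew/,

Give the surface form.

/m/ before /k/ (velar) → [ŋ]
/m/ before /t/ (alveolar) → [n]
/n/ before /m/ (labial) → [m]

[voŋkant+aʃommew]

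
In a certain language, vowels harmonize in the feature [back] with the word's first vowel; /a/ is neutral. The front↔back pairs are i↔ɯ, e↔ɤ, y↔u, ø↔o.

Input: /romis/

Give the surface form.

[romɯs]

/i/ harmonizes with /o/ ([+back]) → [ɯ]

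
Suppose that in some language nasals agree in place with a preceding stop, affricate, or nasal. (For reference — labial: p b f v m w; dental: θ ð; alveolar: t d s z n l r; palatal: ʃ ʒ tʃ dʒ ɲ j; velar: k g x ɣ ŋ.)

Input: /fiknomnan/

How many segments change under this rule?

/n/ after /k/ (velar) → [ŋ]
/n/ after /m/ (labial) → [m]
2 segments change.

2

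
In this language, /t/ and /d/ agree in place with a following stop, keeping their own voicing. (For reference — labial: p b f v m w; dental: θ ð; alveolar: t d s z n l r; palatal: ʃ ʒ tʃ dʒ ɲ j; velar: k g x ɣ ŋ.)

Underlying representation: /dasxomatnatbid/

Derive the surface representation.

/t/ before /b/ (labial) → [p]

[dasxomatnapbid]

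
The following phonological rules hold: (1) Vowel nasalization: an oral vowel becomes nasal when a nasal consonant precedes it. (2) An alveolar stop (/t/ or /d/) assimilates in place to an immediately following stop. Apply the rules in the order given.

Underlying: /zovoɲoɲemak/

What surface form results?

Rule 1: /o/ after nasal /ɲ/ → [õ]
Rule 1: /e/ after nasal /ɲ/ → [ẽ]
Rule 1: /a/ after nasal /m/ → [ã]
After rule 1: zovoɲõɲẽmãk
Rule 2: no segment meets the rule's conditions; no change.

[zovoɲõɲẽmãk]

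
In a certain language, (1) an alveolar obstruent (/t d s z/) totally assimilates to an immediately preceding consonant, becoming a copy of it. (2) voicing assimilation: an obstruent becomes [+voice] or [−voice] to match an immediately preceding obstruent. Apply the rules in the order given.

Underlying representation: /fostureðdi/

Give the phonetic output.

[fossureðði]

Rule 1: /t/ after /s/ → [s] (total assimilation)
Rule 1: /d/ after /ð/ → [ð] (total assimilation)
After rule 1: fossureðði
Rule 2: no segment meets the rule's conditions; no change.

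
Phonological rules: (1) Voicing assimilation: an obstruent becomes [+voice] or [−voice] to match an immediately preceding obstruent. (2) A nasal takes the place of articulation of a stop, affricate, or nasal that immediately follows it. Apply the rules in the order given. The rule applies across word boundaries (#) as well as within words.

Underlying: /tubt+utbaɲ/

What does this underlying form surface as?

[tubd+utpaɲ]

Rule 1: /t/ after /b/ (voiced) → [d]
Rule 1: /b/ after /t/ (voiceless) → [p]
After rule 1: tubd+utpaɲ
Rule 2: no segment meets the rule's conditions; no change.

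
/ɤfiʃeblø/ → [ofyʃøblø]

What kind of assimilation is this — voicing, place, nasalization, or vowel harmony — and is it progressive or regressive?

/ɤ/→[o] /i/→[y] /e/→[ø].
Vowels agree with the last vowel, so the harmony is regressive.

vowel harmony, regressive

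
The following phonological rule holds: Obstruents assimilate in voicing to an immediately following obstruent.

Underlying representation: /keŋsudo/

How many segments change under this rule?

0

No segment meets the rule's conditions.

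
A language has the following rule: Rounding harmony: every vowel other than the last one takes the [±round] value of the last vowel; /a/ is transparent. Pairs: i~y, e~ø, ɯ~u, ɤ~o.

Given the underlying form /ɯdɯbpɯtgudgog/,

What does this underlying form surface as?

[udubputgudgog]

/ɯ/ harmonizes with /o/ ([+round]) → [u]
/ɯ/ harmonizes with /o/ ([+round]) → [u]
/ɯ/ harmonizes with /o/ ([+round]) → [u]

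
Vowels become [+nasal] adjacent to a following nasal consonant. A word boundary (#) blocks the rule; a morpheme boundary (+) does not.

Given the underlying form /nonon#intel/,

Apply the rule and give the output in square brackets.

[nõnõn#ĩntel]

/o/ before nasal /n/ → [õ]
/o/ before nasal /n/ → [õ]
/i/ before nasal /n/ → [ĩ]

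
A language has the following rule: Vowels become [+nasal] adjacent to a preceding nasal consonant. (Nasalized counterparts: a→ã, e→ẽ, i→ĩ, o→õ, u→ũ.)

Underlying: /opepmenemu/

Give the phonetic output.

[opepmẽnẽmũ]

/e/ after nasal /m/ → [ẽ]
/e/ after nasal /n/ → [ẽ]
/u/ after nasal /m/ → [ũ]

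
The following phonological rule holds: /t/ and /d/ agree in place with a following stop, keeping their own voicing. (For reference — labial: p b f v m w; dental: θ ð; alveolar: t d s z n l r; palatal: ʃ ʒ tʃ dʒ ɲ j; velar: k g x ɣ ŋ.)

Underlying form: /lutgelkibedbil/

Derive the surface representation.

[lukgelkibebbil]

/t/ before /g/ (velar) → [k]
/d/ before /b/ (labial) → [b]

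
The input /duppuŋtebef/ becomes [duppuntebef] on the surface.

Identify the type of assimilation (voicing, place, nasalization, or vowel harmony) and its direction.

/ŋ/→[n].
Each target copies a feature from the following segment, so the direction is regressive.

place assimilation, regressive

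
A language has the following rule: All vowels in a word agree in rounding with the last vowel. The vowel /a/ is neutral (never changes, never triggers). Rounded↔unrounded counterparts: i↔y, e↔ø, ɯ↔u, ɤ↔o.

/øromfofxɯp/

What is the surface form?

/ø/ harmonizes with /ɯ/ ([-round]) → [e]
/o/ harmonizes with /ɯ/ ([-round]) → [ɤ]
/o/ harmonizes with /ɯ/ ([-round]) → [ɤ]

[erɤmfɤfxɯp]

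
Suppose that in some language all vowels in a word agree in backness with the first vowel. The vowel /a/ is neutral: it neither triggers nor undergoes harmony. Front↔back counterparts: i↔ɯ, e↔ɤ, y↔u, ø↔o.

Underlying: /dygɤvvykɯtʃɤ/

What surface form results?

[dygevvykitʃe]

/ɤ/ harmonizes with /y/ ([-back]) → [e]
/ɯ/ harmonizes with /y/ ([-back]) → [i]
/ɤ/ harmonizes with /y/ ([-back]) → [e]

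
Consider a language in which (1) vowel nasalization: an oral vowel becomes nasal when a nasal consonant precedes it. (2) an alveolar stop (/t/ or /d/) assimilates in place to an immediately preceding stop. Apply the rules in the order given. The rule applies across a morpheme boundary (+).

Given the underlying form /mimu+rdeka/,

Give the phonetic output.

[mĩmũ+rdeka]

Rule 1: /i/ after nasal /m/ → [ĩ]
Rule 1: /u/ after nasal /m/ → [ũ]
After rule 1: mĩmũ+rdeka
Rule 2: no segment meets the rule's conditions; no change.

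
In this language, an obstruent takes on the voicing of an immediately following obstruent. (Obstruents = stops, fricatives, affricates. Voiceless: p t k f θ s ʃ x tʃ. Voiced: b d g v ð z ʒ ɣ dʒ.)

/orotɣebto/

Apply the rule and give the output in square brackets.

[orodɣepto]

/t/ before /ɣ/ (voiced) → [d]
/b/ before /t/ (voiceless) → [p]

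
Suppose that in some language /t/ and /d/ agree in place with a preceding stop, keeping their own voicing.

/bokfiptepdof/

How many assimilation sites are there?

2

/t/ after /p/ (labial) → [p]
/d/ after /p/ (labial) → [b]
2 segments change.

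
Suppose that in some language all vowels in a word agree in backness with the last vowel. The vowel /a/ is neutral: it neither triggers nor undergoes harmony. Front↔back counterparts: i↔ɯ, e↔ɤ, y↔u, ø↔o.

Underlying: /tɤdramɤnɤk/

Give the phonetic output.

no segment meets the rule's conditions; no change.

[tɤdramɤnɤk]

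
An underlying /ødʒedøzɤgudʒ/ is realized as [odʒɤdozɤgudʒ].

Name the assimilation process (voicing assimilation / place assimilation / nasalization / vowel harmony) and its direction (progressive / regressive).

vowel harmony, regressive

/ø/→[o] /e/→[ɤ] /ø/→[o].
Vowels agree with the last vowel, so the harmony is regressive.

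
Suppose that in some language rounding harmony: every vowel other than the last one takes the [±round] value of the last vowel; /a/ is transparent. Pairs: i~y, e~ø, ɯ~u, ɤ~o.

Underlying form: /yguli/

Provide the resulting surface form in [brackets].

/y/ harmonizes with /i/ ([-round]) → [i]
/u/ harmonizes with /i/ ([-round]) → [ɯ]

[igɯli]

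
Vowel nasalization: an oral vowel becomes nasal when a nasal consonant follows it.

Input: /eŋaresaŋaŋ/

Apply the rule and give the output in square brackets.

[ẽŋaresãŋãŋ]

/e/ before nasal /ŋ/ → [ẽ]
/a/ before nasal /ŋ/ → [ã]
/a/ before nasal /ŋ/ → [ã]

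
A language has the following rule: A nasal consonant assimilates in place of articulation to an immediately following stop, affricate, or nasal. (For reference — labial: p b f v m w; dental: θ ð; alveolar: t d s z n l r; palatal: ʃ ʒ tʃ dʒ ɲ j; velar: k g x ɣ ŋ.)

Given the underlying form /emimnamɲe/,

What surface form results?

/m/ before /n/ (alveolar) → [n]
/m/ before /ɲ/ (palatal) → [ɲ]

[eminnaɲɲe]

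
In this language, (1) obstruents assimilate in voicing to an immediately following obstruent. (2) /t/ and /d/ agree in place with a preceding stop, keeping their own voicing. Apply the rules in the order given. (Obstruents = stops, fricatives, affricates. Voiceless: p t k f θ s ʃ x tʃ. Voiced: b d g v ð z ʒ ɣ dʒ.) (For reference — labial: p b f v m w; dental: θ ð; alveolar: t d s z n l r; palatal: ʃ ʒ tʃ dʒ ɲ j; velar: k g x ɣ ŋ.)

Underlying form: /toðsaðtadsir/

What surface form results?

Rule 1: /ð/ before /s/ (voiceless) → [θ]
Rule 1: /ð/ before /t/ (voiceless) → [θ]
Rule 1: /d/ before /s/ (voiceless) → [t]
After rule 1: toθsaθtatsir
Rule 2: no segment meets the rule's conditions; no change.

[toθsaθtatsir]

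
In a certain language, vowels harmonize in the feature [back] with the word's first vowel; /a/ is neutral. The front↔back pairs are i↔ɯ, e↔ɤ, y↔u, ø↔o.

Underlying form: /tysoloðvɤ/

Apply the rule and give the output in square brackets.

/o/ harmonizes with /y/ ([-back]) → [ø]
/o/ harmonizes with /y/ ([-back]) → [ø]
/ɤ/ harmonizes with /y/ ([-back]) → [e]

[tysøløðve]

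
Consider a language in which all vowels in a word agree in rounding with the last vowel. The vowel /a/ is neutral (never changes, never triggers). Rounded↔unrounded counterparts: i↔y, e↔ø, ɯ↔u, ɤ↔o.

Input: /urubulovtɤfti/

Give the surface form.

[ɯrɯbɯlɤvtɤfti]

/u/ harmonizes with /i/ ([-round]) → [ɯ]
/u/ harmonizes with /i/ ([-round]) → [ɯ]
/u/ harmonizes with /i/ ([-round]) → [ɯ]
/o/ harmonizes with /i/ ([-round]) → [ɤ]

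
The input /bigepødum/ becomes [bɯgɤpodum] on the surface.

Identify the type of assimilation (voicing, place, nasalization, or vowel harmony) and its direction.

vowel harmony, regressive

/i/→[ɯ] /e/→[ɤ] /ø/→[o].
Vowels agree with the last vowel, so the harmony is regressive.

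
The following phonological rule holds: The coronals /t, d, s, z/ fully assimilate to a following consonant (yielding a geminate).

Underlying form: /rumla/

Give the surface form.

no segment meets the rule's conditions; no change.

[rumla]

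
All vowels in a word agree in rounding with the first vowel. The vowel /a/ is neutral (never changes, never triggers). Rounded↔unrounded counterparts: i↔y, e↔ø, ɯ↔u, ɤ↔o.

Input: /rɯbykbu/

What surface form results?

/y/ harmonizes with /ɯ/ ([-round]) → [i]
/u/ harmonizes with /ɯ/ ([-round]) → [ɯ]

[rɯbikbɯ]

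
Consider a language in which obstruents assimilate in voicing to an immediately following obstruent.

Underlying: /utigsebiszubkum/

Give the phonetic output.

/g/ before /s/ (voiceless) → [k]
/s/ before /z/ (voiced) → [z]
/b/ before /k/ (voiceless) → [p]

[utiksebizzupkum]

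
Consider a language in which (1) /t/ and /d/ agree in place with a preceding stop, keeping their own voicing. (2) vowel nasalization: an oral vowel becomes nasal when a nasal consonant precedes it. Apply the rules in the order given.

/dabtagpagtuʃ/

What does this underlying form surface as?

Rule 1: /t/ after /b/ (labial) → [p]
Rule 1: /t/ after /g/ (velar) → [k]
After rule 1: dabpagpagkuʃ
Rule 2: no segment meets the rule's conditions; no change.

[dabpagpagkuʃ]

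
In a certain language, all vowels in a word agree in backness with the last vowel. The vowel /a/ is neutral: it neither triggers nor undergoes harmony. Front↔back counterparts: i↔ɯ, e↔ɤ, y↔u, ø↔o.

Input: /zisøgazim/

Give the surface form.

[zisøgazim]

no segment meets the rule's conditions; no change.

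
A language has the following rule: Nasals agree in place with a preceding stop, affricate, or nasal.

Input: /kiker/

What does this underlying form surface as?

[kiker]

no segment meets the rule's conditions; no change.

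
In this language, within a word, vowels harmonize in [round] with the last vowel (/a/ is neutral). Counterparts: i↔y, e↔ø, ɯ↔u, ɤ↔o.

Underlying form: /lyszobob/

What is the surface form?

no segment meets the rule's conditions; no change.

[lyszobob]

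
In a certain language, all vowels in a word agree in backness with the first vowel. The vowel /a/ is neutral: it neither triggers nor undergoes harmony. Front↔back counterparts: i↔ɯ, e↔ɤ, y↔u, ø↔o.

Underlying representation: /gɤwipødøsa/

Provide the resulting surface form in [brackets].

[gɤwɯpodosa]

/i/ harmonizes with /ɤ/ ([+back]) → [ɯ]
/ø/ harmonizes with /ɤ/ ([+back]) → [o]
/ø/ harmonizes with /ɤ/ ([+back]) → [o]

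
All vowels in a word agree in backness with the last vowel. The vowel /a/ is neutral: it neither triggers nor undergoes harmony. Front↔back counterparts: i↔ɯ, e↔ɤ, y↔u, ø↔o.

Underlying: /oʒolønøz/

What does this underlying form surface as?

[øʒølønøz]

/o/ harmonizes with /ø/ ([-back]) → [ø]
/o/ harmonizes with /ø/ ([-back]) → [ø]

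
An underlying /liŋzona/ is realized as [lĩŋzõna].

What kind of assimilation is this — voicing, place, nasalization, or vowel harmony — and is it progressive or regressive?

/i/→[ĩ] /o/→[õ].
Each target copies a feature from the following segment, so the direction is regressive.

nasalization, regressive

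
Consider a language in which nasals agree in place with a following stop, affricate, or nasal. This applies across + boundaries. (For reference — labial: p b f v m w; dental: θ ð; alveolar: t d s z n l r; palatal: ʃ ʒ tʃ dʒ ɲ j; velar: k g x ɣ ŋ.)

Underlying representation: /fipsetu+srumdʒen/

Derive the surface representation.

[fipsetu+sruɲdʒen]

/m/ before /dʒ/ (palatal) → [ɲ]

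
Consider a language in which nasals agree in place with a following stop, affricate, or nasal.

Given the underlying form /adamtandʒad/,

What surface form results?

/m/ before /t/ (alveolar) → [n]
/n/ before /dʒ/ (palatal) → [ɲ]

[adantaɲdʒad]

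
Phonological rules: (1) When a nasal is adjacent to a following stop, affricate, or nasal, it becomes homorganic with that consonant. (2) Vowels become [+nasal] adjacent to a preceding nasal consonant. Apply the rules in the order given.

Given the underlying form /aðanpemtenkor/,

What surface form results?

Rule 1: /n/ before /p/ (labial) → [m]
Rule 1: /m/ before /t/ (alveolar) → [n]
Rule 1: /n/ before /k/ (velar) → [ŋ]
After rule 1: aðampenteŋkor
Rule 2: no segment meets the rule's conditions; no change.

[aðampenteŋkor]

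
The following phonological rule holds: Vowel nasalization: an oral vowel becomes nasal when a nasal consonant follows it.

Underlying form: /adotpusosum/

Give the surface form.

[adotpusosũm]

/u/ before nasal /m/ → [ũ]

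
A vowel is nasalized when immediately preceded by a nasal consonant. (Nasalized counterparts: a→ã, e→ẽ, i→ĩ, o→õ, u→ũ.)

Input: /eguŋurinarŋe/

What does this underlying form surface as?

/u/ after nasal /ŋ/ → [ũ]
/a/ after nasal /n/ → [ã]
/e/ after nasal /ŋ/ → [ẽ]

[eguŋũrinãrŋẽ]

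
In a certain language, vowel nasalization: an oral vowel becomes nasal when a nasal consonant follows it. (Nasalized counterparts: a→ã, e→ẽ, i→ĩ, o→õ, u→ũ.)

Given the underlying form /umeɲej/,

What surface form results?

/u/ before nasal /m/ → [ũ]
/e/ before nasal /ɲ/ → [ẽ]

[ũmẽɲej]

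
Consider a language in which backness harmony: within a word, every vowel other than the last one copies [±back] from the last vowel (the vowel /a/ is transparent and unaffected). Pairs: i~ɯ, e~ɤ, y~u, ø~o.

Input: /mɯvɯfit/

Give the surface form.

/ɯ/ harmonizes with /i/ ([-back]) → [i]
/ɯ/ harmonizes with /i/ ([-back]) → [i]

[mivifit]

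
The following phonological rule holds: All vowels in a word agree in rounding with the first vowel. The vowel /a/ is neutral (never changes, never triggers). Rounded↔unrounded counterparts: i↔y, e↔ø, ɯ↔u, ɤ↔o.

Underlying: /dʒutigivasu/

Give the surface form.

/i/ harmonizes with /u/ ([+round]) → [y]
/i/ harmonizes with /u/ ([+round]) → [y]

[dʒutygyvasu]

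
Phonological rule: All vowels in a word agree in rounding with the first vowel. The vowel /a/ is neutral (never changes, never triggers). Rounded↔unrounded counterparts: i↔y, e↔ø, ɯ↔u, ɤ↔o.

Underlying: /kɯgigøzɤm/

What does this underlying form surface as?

[kɯgigezɤm]

/ø/ harmonizes with /ɯ/ ([-round]) → [e]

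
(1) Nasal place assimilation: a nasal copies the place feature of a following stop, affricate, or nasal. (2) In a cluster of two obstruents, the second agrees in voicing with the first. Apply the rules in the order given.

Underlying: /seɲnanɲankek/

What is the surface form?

Rule 1: /ɲ/ before /n/ (alveolar) → [n]
Rule 1: /n/ before /ɲ/ (palatal) → [ɲ]
Rule 1: /n/ before /k/ (velar) → [ŋ]
After rule 1: sennaɲɲaŋkek
Rule 2: no segment meets the rule's conditions; no change.

[sennaɲɲaŋkek]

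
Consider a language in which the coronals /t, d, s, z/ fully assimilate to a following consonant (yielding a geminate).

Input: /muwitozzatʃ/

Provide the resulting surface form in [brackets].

[muwitozzatʃ]

no segment meets the rule's conditions; no change.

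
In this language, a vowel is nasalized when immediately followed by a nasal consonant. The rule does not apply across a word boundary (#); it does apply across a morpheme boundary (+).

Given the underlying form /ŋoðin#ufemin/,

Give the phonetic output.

[ŋoðĩn#ufẽmĩn]

/i/ before nasal /n/ → [ĩ]
/e/ before nasal /m/ → [ẽ]
/i/ before nasal /n/ → [ĩ]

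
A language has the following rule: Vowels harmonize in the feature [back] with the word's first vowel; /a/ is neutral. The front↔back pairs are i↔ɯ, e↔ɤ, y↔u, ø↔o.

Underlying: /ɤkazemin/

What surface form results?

[ɤkazɤmɯn]

/e/ harmonizes with /ɤ/ ([+back]) → [ɤ]
/i/ harmonizes with /ɤ/ ([+back]) → [ɯ]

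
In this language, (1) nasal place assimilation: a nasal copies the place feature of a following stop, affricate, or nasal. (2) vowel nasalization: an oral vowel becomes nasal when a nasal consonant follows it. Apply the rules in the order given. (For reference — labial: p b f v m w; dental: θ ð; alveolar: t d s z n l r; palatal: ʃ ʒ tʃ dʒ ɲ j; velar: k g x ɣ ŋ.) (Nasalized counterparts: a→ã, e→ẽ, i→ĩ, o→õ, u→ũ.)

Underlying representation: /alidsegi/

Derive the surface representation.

Rule 1: no segment meets the rule's conditions; no change.
After rule 1: alidsegi
Rule 2: no segment meets the rule's conditions; no change.

[alidsegi]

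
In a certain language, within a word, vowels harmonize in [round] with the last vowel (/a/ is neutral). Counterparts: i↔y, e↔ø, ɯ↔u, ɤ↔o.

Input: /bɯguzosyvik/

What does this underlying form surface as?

[bɯgɯzɤsivik]

/u/ harmonizes with /i/ ([-round]) → [ɯ]
/o/ harmonizes with /i/ ([-round]) → [ɤ]
/y/ harmonizes with /i/ ([-round]) → [i]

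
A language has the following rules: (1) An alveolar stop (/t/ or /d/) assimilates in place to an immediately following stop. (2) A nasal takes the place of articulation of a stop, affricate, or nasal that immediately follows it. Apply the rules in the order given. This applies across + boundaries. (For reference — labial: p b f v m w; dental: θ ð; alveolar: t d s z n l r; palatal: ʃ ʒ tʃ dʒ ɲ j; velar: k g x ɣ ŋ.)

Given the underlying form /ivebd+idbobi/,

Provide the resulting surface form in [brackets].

Rule 1: /d/ before /b/ (labial) → [b]
After rule 1: ivebd+ibbobi
Rule 2: no segment meets the rule's conditions; no change.

[ivebd+ibbobi]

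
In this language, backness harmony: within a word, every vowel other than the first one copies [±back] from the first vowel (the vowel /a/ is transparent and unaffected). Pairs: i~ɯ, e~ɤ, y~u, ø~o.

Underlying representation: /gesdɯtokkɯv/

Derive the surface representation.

/ɯ/ harmonizes with /e/ ([-back]) → [i]
/o/ harmonizes with /e/ ([-back]) → [ø]
/ɯ/ harmonizes with /e/ ([-back]) → [i]

[gesditøkkiv]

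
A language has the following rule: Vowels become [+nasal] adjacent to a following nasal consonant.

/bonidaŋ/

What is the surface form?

[bõnidãŋ]

/o/ before nasal /n/ → [õ]
/a/ before nasal /ŋ/ → [ã]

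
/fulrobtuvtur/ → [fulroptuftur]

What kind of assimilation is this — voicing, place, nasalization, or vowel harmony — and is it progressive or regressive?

/b/→[p] /v/→[f].
Each target copies a feature from the following segment, so the direction is regressive.

voicing assimilation, regressive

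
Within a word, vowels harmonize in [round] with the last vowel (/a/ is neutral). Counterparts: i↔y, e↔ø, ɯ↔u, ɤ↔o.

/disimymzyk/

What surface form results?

/i/ harmonizes with /y/ ([+round]) → [y]
/i/ harmonizes with /y/ ([+round]) → [y]

[dysymymzyk]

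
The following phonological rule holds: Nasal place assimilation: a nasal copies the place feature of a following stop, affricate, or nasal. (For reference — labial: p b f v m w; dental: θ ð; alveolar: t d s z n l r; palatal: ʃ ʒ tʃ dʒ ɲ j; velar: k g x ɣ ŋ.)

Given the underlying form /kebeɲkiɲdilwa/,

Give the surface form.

/ɲ/ before /k/ (velar) → [ŋ]
/ɲ/ before /d/ (alveolar) → [n]

[kebeŋkindilwa]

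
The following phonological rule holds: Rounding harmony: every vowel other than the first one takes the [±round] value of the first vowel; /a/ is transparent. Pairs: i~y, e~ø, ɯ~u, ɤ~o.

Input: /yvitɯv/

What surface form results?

[yvytuv]

/i/ harmonizes with /y/ ([+round]) → [y]
/ɯ/ harmonizes with /y/ ([+round]) → [u]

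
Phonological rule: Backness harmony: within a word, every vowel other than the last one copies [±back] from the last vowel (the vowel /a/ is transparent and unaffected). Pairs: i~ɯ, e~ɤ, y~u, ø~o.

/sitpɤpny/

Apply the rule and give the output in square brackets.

/ɤ/ harmonizes with /y/ ([-back]) → [e]

[sitpepny]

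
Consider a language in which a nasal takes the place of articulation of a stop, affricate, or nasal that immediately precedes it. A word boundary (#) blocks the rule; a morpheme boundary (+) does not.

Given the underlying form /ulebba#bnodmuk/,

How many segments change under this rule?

2

/n/ after /b/ (labial) → [m]
/m/ after /d/ (alveolar) → [n]
2 segments change.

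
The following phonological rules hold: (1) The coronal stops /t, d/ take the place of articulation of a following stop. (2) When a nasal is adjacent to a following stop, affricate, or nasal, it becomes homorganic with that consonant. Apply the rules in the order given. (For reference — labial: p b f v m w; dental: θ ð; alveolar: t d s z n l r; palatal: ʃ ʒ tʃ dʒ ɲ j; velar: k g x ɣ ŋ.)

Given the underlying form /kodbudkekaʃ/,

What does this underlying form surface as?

Rule 1: /d/ before /b/ (labial) → [b]
Rule 1: /d/ before /k/ (velar) → [g]
After rule 1: kobbugkekaʃ
Rule 2: no segment meets the rule's conditions; no change.

[kobbugkekaʃ]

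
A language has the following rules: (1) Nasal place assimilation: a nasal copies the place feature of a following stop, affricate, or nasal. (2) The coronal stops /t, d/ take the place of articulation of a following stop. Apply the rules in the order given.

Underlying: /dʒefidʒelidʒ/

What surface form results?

Rule 1: no segment meets the rule's conditions; no change.
After rule 1: dʒefidʒelidʒ
Rule 2: no segment meets the rule's conditions; no change.

[dʒefidʒelidʒ]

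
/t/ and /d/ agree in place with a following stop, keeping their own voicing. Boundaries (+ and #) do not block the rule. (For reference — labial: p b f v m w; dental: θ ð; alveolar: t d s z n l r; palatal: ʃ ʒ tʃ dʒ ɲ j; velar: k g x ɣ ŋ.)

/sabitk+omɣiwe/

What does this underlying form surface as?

[sabikk+omɣiwe]

/t/ before /k/ (velar) → [k]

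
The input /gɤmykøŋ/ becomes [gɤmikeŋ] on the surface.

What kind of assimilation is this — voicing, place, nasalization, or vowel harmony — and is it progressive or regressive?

vowel harmony, progressive

/y/→[i] /ø/→[e].
Vowels agree with the first vowel, so the harmony is progressive.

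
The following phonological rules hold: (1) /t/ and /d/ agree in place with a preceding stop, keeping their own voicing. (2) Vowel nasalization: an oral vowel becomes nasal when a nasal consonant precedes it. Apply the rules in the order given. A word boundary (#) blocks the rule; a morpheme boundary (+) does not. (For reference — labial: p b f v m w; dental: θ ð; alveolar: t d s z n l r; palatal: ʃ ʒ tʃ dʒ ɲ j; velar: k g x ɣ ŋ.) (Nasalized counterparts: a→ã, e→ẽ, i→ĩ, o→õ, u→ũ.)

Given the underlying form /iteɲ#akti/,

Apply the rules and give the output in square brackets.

Rule 1: /t/ after /k/ (velar) → [k]
After rule 1: iteɲ#akki
Rule 2: no segment meets the rule's conditions; no change.

[iteɲ#akki]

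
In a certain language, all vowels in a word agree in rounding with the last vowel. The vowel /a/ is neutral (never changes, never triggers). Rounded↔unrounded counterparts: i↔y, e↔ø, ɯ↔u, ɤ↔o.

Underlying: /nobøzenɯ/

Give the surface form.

/o/ harmonizes with /ɯ/ ([-round]) → [ɤ]
/ø/ harmonizes with /ɯ/ ([-round]) → [e]

[nɤbezenɯ]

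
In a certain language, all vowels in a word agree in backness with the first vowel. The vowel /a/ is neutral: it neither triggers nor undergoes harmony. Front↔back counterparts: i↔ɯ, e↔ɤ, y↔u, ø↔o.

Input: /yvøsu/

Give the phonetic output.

[yvøsy]

/u/ harmonizes with /y/ ([-back]) → [y]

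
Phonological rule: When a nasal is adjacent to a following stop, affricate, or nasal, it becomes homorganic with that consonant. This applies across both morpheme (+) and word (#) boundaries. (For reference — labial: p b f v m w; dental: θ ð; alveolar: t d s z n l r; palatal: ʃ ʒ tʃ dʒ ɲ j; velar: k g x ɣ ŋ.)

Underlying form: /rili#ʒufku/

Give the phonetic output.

[rili#ʒufku]

no segment meets the rule's conditions; no change.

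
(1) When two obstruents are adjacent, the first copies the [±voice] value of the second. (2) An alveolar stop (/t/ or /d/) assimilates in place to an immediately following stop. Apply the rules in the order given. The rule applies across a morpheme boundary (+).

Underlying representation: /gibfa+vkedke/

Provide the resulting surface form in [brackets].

Rule 1: /b/ before /f/ (voiceless) → [p]
Rule 1: /v/ before /k/ (voiceless) → [f]
Rule 1: /d/ before /k/ (voiceless) → [t]
After rule 1: gipfa+fketke
Rule 2: /t/ before /k/ (velar) → [k]

[gipfa+fkekke]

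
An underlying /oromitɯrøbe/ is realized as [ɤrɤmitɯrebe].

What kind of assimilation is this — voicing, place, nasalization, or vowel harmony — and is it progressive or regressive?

/o/→[ɤ] /o/→[ɤ] /ø/→[e].
Vowels agree with the last vowel, so the harmony is regressive.

vowel harmony, regressive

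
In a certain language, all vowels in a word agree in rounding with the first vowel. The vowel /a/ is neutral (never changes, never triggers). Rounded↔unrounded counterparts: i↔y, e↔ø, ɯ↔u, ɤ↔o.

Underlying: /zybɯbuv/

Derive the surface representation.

/ɯ/ harmonizes with /y/ ([+round]) → [u]

[zybubuv]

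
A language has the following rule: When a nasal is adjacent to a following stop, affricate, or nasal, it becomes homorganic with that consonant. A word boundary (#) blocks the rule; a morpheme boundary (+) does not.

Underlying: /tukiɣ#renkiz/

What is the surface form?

/n/ before /k/ (velar) → [ŋ]

[tukiɣ#reŋkiz]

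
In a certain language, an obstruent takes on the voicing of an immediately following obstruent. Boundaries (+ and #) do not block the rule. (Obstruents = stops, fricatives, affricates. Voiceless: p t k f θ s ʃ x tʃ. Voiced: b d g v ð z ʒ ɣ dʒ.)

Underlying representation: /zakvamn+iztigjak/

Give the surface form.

[zagvamn+istigjak]

/k/ before /v/ (voiced) → [g]
/z/ before /t/ (voiceless) → [s]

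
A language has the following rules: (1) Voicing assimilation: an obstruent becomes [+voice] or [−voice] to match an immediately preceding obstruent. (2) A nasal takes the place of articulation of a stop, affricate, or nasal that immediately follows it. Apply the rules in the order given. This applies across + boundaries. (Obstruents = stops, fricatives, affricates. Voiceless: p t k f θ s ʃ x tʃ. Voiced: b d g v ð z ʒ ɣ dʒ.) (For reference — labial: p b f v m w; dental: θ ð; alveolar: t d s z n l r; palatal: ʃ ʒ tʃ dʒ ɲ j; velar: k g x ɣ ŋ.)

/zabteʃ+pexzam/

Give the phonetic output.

Rule 1: /t/ after /b/ (voiced) → [d]
Rule 1: /z/ after /x/ (voiceless) → [s]
After rule 1: zabdeʃ+pexsam
Rule 2: no segment meets the rule's conditions; no change.

[zabdeʃ+pexsam]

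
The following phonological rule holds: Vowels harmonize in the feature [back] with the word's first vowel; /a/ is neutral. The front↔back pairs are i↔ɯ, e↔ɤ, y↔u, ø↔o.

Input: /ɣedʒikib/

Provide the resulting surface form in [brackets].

no segment meets the rule's conditions; no change.

[ɣedʒikib]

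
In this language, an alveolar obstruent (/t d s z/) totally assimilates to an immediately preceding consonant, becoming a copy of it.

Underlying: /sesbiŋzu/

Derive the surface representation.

/z/ after /ŋ/ → [ŋ] (total assimilation)

[sesbiŋŋu]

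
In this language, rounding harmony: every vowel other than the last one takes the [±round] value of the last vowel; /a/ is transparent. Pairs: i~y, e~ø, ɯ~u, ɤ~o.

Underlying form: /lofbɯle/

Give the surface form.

/o/ harmonizes with /e/ ([-round]) → [ɤ]

[lɤfbɯle]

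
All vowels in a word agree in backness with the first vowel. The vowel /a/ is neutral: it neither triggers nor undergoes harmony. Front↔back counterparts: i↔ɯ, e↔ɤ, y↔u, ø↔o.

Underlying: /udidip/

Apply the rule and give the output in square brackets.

[udɯdɯp]

/i/ harmonizes with /u/ ([+back]) → [ɯ]
/i/ harmonizes with /u/ ([+back]) → [ɯ]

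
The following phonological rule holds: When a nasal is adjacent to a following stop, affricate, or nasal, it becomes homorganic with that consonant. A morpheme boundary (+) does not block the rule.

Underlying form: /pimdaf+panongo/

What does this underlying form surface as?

[pindaf+panoŋgo]

/m/ before /d/ (alveolar) → [n]
/n/ before /g/ (velar) → [ŋ]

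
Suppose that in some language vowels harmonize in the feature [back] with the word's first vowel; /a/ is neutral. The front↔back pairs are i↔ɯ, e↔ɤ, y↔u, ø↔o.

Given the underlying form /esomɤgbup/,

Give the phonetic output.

/o/ harmonizes with /e/ ([-back]) → [ø]
/ɤ/ harmonizes with /e/ ([-back]) → [e]
/u/ harmonizes with /e/ ([-back]) → [y]

[esømegbyp]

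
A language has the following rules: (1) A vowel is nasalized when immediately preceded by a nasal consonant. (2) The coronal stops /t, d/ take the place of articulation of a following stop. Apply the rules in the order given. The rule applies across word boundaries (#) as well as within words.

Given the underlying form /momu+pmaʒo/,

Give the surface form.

[mõmũ+pmãʒo]

Rule 1: /o/ after nasal /m/ → [õ]
Rule 1: /u/ after nasal /m/ → [ũ]
Rule 1: /a/ after nasal /m/ → [ã]
After rule 1: mõmũ+pmãʒo
Rule 2: no segment meets the rule's conditions; no change.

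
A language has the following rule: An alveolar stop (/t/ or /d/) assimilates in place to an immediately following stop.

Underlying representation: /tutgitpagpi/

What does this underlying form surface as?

/t/ before /g/ (velar) → [k]
/t/ before /p/ (labial) → [p]

[tukgippagpi]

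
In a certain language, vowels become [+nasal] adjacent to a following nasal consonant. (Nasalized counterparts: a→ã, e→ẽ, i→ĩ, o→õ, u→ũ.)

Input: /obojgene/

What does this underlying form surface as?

[obojgẽne]

/e/ before nasal /n/ → [ẽ]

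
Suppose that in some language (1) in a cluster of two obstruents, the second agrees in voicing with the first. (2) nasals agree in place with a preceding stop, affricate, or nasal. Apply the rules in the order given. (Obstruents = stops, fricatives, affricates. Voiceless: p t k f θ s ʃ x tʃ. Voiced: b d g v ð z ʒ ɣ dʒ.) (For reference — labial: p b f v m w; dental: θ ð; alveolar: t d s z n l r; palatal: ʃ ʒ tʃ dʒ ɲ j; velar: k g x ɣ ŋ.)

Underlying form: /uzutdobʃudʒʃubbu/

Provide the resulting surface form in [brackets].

[uzuttobʒudʒʒubbu]

Rule 1: /d/ after /t/ (voiceless) → [t]
Rule 1: /ʃ/ after /b/ (voiced) → [ʒ]
Rule 1: /ʃ/ after /dʒ/ (voiced) → [ʒ]
After rule 1: uzuttobʒudʒʒubbu
Rule 2: no segment meets the rule's conditions; no change.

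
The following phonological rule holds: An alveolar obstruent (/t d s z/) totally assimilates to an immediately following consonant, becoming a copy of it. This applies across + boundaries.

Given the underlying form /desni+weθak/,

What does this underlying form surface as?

/s/ before /n/ → [n] (total assimilation)

[denni+weθak]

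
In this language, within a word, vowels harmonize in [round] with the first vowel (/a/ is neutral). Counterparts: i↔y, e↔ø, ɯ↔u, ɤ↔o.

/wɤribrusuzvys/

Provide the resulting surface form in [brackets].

[wɤribrɯsɯzvis]

/u/ harmonizes with /ɤ/ ([-round]) → [ɯ]
/u/ harmonizes with /ɤ/ ([-round]) → [ɯ]
/y/ harmonizes with /ɤ/ ([-round]) → [i]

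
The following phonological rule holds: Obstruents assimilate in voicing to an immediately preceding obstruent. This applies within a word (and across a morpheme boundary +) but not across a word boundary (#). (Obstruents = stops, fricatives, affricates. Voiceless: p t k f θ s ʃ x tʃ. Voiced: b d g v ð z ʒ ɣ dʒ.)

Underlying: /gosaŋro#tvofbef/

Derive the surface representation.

[gosaŋro#tfofpef]

/v/ after /t/ (voiceless) → [f]
/b/ after /f/ (voiceless) → [p]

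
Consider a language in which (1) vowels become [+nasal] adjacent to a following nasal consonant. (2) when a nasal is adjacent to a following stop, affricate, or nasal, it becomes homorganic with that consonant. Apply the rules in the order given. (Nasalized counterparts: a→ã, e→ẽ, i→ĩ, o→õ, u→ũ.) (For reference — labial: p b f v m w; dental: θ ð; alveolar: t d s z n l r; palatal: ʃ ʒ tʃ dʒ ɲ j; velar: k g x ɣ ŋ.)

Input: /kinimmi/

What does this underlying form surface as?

[kĩnĩmmi]

Rule 1: /i/ before nasal /n/ → [ĩ]
Rule 1: /i/ before nasal /m/ → [ĩ]
After rule 1: kĩnĩmmi
Rule 2: no segment meets the rule's conditions; no change.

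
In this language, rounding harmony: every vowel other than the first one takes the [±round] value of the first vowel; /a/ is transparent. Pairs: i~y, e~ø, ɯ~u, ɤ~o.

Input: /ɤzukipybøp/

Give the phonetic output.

[ɤzɯkipibep]

/u/ harmonizes with /ɤ/ ([-round]) → [ɯ]
/y/ harmonizes with /ɤ/ ([-round]) → [i]
/ø/ harmonizes with /ɤ/ ([-round]) → [e]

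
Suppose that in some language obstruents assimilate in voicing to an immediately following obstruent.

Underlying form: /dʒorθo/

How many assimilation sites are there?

No segment meets the rule's conditions.

0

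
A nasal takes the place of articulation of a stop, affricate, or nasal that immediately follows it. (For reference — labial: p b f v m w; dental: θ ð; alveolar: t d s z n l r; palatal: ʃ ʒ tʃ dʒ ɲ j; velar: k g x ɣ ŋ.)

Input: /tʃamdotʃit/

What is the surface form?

/m/ before /d/ (alveolar) → [n]

[tʃandotʃit]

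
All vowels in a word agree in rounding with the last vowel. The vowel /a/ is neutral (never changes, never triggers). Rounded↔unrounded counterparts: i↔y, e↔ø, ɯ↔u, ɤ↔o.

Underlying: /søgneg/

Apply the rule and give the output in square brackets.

/ø/ harmonizes with /e/ ([-round]) → [e]

[segneg]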